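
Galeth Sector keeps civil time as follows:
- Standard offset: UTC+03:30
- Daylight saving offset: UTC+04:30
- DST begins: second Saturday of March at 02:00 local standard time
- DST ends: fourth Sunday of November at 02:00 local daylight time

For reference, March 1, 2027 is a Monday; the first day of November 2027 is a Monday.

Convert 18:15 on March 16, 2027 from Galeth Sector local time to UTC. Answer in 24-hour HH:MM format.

13:45

1 March 2027 is a Monday, so the first Saturday is March 6 and the second is March 13.
1 November 2027 is a Monday, so the first Sunday is November 7 and the fourth is November 28.
Daylight saving runs 13 March – 28 November; March 16, 2027 is inside that window, so Galeth Sector is at UTC+04:30.
18:15 local − 4h30m = 13:45 UTC.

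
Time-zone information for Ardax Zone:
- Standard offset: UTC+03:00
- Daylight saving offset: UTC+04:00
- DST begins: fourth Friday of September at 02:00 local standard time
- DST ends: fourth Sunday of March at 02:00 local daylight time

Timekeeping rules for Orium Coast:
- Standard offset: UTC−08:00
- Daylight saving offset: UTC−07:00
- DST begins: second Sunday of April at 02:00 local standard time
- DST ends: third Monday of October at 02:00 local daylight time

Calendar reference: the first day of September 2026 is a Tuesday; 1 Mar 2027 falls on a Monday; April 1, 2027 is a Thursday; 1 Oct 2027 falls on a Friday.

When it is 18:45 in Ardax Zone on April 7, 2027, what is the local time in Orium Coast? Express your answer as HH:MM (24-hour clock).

1 September 2026 is a Tuesday, so the first Friday is September 4 and the fourth is September 25.
1 March 2027 is a Monday, so the first Sunday is March 7 and the fourth is March 28.
April 7, 2027 is outside the daylight-saving period (25 September 2026 – 28 March 2027), so Ardax Zone is on standard time, UTC+03:00.
18:45 Ardax Zone − 3h = 15:45 UTC.
1 April 2027 is a Thursday, so the first Sunday is April 4 and the second is April 11.
1 October 2027 is a Friday, so the first Monday is October 4 and the third is October 18.
At the standard offset (UTC−08:00), 15:45 UTC − 8h = 07:45 Orium Coast standard time.
The standard-time date in Orium Coast, April 7, 2027, is outside the daylight-saving period (11 April – 18 October), so Orium Coast is on standard time, UTC−08:00.
15:45 UTC − 8h = 07:45 Orium Coast.

07:45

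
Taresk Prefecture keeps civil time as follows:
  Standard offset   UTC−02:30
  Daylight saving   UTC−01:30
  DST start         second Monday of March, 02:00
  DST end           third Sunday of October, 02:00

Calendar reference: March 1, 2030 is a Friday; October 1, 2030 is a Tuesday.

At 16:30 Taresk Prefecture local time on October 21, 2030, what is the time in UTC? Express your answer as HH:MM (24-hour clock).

19:00

1 March 2030 is a Friday, so the first Monday is March 4 and the second is March 11.
1 October 2030 is a Tuesday, so the first Sunday is October 6 and the third is October 20.
Daylight saving runs 11 March – 20 October; October 21, 2030 is outside that window, so Taresk Prefecture is on standard time at UTC−02:30.
16:30 local + 2h30m = 19:00 UTC.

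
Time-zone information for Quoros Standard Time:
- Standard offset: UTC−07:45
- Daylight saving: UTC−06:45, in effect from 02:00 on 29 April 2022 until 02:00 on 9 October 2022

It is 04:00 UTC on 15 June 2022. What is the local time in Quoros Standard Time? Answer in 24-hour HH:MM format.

21:15

At the standard offset (UTC−07:45), 04:00 UTC − 7h45m = 20:15 Quoros Standard Time standard time (rolling into the previous day, 14 June 2022).
Daylight saving runs 29 April – 9 October; the standard-time date in Quoros Standard Time, 14 June 2022, is inside that window, so Quoros Standard Time is at UTC−06:45.
04:00 UTC − 6h45m = 21:15 local (rolling into the previous day, 14 June 2022).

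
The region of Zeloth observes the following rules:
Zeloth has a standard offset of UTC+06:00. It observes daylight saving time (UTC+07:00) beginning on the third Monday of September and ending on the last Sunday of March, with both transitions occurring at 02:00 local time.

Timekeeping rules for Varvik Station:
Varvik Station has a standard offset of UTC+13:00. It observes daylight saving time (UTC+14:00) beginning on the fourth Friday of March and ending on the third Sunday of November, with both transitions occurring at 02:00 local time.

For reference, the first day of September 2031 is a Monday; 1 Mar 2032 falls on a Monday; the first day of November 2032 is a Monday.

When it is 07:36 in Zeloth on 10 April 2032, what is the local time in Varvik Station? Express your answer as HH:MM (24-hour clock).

1 September 2031 is a Monday, so the first Monday is September 1 and the third is September 15.
1 March 2032 is a Monday, so Sundays fall on 7, 14, 21, 28; the last is March 28.
Daylight saving runs 15 September 2031 – 28 March 2032; 10 April 2032 is outside that window, so Zeloth is on standard time at UTC+06:00.
07:36 Zeloth − 6h = 01:36 UTC.
1 March 2032 is a Monday, so the first Friday is March 5 and the fourth is March 26.
1 November 2032 is a Monday, so the first Sunday is November 7 and the third is November 21.
At the standard offset (UTC+13:00), 01:36 UTC + 13h = 14:36 Varvik Station standard time.
Daylight saving runs 26 March – 21 November; the standard-time date in Varvik Station, 10 April 2032, is inside that window, so Varvik Station is at UTC+14:00.
01:36 UTC + 14h = 15:36 Varvik Station.

15:36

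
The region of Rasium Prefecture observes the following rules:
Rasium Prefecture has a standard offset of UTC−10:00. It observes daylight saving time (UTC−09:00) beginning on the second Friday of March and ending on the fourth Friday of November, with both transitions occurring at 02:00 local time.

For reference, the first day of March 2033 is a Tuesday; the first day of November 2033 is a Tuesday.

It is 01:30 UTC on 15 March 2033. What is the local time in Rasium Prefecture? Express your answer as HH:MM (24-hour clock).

1 March 2033 is a Tuesday, so the first Friday is March 4 and the second is March 11.
1 November 2033 is a Tuesday, so the first Friday is November 4 and the fourth is November 25.
At the standard offset (UTC−10:00), 01:30 UTC − 10h = 15:30 Rasium Prefecture standard time (rolling into the previous day, 14 March 2033).
Daylight saving runs 11 March – 25 November; the standard-time date in Rasium Prefecture, 14 March 2033, is inside that window, so Rasium Prefecture is at UTC−09:00.
01:30 UTC − 9h = 16:30 local (rolling into the previous day, 14 March 2033).

16:30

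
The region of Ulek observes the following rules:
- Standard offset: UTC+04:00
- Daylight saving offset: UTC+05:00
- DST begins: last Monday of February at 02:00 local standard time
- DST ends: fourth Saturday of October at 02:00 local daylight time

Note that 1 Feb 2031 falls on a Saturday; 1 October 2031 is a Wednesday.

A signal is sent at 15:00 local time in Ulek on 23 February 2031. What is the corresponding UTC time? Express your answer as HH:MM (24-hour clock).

1 February 2031 is a Saturday, so Mondays fall on 3, 10, 17, 24; the last is February 24.
1 October 2031 is a Wednesday, so the first Saturday is October 4 and the fourth is October 25.
23 February 2031 does not fall between 24 February and 25 October, so daylight saving is not in effect and Ulek is at UTC+04:00.
15:00 local − 4h = 11:00 UTC.

11:00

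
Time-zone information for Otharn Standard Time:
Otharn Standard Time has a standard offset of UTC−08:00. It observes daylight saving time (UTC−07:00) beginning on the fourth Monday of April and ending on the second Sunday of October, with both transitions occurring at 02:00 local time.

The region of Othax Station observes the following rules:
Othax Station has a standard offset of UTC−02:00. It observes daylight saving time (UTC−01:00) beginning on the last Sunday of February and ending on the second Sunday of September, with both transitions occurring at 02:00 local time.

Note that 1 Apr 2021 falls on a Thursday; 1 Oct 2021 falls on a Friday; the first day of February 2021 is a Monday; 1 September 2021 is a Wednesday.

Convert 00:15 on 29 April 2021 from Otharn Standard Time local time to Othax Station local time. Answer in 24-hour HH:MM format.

1 April 2021 is a Thursday, so the first Monday is April 5 and the fourth is April 26.
1 October 2021 is a Friday, so the first Sunday is October 3 and the second is October 10.
29 April 2021 falls between 26 April and 10 October, so daylight saving is in effect and Otharn Standard Time is at UTC−07:00.
00:15 Otharn Standard Time + 7h = 07:15 UTC.
1 February 2021 is a Monday, so Sundays fall on 7, 14, 21, 28; the last is February 28.
1 September 2021 is a Wednesday, so the first Sunday is September 5 and the second is September 12.
At the standard offset (UTC−02:00), 07:15 UTC − 2h = 05:15 Othax Station standard time.
Daylight saving runs 28 February – 12 September; the standard-time date in Othax Station, 29 April 2021, is inside that window, so Othax Station is at UTC−01:00.
07:15 UTC − 1h = 06:15 Othax Station.

06:15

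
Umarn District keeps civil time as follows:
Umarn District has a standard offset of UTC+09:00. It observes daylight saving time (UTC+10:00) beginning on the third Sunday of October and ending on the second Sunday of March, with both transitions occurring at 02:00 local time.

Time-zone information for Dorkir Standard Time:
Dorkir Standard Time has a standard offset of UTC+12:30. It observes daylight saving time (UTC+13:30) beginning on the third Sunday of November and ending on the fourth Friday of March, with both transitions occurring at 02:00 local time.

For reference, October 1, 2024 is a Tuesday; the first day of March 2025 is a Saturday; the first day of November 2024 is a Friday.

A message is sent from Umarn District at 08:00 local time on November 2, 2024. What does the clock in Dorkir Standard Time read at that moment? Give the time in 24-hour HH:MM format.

1 October 2024 is a Tuesday, so the first Sunday is October 6 and the third is October 20.
1 March 2025 is a Saturday, so the first Sunday is March 2 and the second is March 9.
November 2, 2024 falls between 20 October 2024 and 9 March 2025, so daylight saving is in effect and Umarn District is at UTC+10:00.
08:00 Umarn District − 10h = 22:00 UTC (rolling into the previous day, 1 November 2024).
1 November 2024 is a Friday, so the first Sunday is November 3 and the third is November 17.
1 March 2025 is a Saturday, so the first Friday is March 7 and the fourth is March 28.
At the standard offset (UTC+12:30), 22:00 UTC + 12h30m = 10:30 Dorkir Standard Time standard time (rolling into the next day, 2 November 2024).
The standard-time date in Dorkir Standard Time, November 2, 2024, is outside the daylight-saving period (17 November 2024 – 28 March 2025), so Dorkir Standard Time is on standard time, UTC+12:30.
22:00 UTC + 12h30m = 10:30 Dorkir Standard Time (rolling into the next day, 2 November 2024).

10:30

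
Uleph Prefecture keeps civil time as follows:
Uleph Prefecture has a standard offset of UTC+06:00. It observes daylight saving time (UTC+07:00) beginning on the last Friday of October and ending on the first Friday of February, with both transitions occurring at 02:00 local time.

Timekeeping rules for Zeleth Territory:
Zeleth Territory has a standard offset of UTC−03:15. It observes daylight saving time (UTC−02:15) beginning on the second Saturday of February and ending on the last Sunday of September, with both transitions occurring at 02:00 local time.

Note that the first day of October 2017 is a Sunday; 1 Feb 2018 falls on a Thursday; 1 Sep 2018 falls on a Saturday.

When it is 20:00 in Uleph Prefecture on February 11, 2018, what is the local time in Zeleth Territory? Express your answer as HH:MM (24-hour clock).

1 October 2017 is a Sunday, so Fridays fall on 6, 13, 20, 27; the last is October 27.
1 February 2018 is a Thursday, so the first Friday is February 2.
Daylight saving runs 27 October 2017 – 2 February 2018; February 11, 2018 is outside that window, so Uleph Prefecture is on standard time at UTC+06:00.
20:00 Uleph Prefecture − 6h = 14:00 UTC.
1 February 2018 is a Thursday, so the first Saturday is February 3 and the second is February 10.
1 September 2018 is a Saturday, so Sundays fall on 2, 9, 16, 23, 30; the last is September 30.
At the standard offset (UTC−03:15), 14:00 UTC − 3h15m = 10:45 Zeleth Territory standard time.
The standard-time date in Zeleth Territory, February 11, 2018, falls between 10 February and 30 September, so daylight saving is in effect and Zeleth Territory is at UTC−02:15.
14:00 UTC − 2h15m = 11:45 Zeleth Territory.

11:45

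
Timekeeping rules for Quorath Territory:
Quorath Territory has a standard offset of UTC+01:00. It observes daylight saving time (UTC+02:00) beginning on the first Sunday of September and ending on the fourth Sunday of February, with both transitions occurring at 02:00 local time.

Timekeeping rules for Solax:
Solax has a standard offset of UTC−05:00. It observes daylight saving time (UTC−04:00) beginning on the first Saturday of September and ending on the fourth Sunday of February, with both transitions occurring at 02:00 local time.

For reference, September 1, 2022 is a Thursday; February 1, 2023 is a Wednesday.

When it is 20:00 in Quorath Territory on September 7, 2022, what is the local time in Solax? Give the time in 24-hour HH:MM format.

1 September 2022 is a Thursday, so the first Sunday is September 4.
1 February 2023 is a Wednesday, so the first Sunday is February 5 and the fourth is February 26.
Daylight saving runs 4 September 2022 – 26 February 2023; September 7, 2022 is inside that window, so Quorath Territory is at UTC+02:00.
20:00 Quorath Territory − 2h = 18:00 UTC.
1 September 2022 is a Thursday, so the first Saturday is September 3.
1 February 2023 is a Wednesday, so the first Sunday is February 5 and the fourth is February 26.
At the standard offset (UTC−05:00), 18:00 UTC − 5h = 13:00 Solax standard time.
Daylight saving runs 3 September 2022 – 26 February 2023; the standard-time date in Solax, September 7, 2022, is inside that window, so Solax is at UTC−04:00.
18:00 UTC − 4h = 14:00 Solax.

14:00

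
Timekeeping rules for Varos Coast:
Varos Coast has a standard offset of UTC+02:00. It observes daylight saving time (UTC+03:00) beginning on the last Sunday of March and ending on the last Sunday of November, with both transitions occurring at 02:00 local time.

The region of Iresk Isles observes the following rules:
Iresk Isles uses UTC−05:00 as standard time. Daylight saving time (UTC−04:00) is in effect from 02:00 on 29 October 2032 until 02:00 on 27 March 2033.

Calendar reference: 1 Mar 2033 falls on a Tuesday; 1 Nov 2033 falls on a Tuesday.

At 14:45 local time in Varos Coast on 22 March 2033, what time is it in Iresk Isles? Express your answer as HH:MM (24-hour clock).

08:45

1 March 2033 is a Tuesday, so Sundays fall on 6, 13, 20, 27; the last is March 27.
1 November 2033 is a Tuesday, so Sundays fall on 6, 13, 20, 27; the last is November 27.
22 March 2033 does not fall between 27 March and 27 November, so daylight saving is not in effect and Varos Coast is at UTC+02:00.
14:45 Varos Coast − 2h = 12:45 UTC.
At the standard offset (UTC−05:00), 12:45 UTC − 5h = 07:45 Iresk Isles standard time.
The standard-time date in Iresk Isles, 22 March 2033, lies within the daylight-saving period (29 October 2032 – 27 March 2033), so Iresk Isles is on daylight time, UTC−04:00.
12:45 UTC − 4h = 08:45 Iresk Isles.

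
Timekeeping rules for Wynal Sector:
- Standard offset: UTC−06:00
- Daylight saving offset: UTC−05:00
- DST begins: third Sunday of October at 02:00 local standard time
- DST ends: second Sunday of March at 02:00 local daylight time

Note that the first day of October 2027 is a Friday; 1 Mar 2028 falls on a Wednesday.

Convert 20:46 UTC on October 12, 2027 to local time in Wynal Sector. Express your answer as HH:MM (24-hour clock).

1 October 2027 is a Friday, so the first Sunday is October 3 and the third is October 17.
1 March 2028 is a Wednesday, so the first Sunday is March 5 and the second is March 12.
At the standard offset (UTC−06:00), 20:46 UTC − 6h = 14:46 Wynal Sector standard time.
The standard-time date in Wynal Sector, October 12, 2027, is outside the daylight-saving period (17 October 2027 – 12 March 2028), so Wynal Sector is on standard time, UTC−06:00.
20:46 UTC − 6h = 14:46 local.

14:46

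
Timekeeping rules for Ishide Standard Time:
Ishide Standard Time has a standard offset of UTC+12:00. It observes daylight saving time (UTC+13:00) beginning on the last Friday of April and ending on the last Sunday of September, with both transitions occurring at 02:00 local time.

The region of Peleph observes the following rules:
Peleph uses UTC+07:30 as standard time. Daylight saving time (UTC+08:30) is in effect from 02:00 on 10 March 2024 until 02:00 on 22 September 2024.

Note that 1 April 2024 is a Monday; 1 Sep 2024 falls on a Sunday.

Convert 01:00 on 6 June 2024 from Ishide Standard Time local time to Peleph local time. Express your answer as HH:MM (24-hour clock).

20:30

1 April 2024 is a Monday, so Fridays fall on 5, 12, 19, 26; the last is April 26.
1 September 2024 is a Sunday, so Sundays fall on 1, 8, 15, 22, 29; the last is September 29.
6 June 2024 lies within the daylight-saving period (26 April – 29 September), so Ishide Standard Time is on daylight time, UTC+13:00.
01:00 Ishide Standard Time − 13h = 12:00 UTC (rolling into the previous day, 5 June 2024).
At the standard offset (UTC+07:30), 12:00 UTC + 7h30m = 19:30 Peleph standard time.
The standard-time date in Peleph, 5 June 2024, lies within the daylight-saving period (10 March – 22 September), so Peleph is on daylight time, UTC+08:30.
12:00 UTC + 8h30m = 20:30 Peleph.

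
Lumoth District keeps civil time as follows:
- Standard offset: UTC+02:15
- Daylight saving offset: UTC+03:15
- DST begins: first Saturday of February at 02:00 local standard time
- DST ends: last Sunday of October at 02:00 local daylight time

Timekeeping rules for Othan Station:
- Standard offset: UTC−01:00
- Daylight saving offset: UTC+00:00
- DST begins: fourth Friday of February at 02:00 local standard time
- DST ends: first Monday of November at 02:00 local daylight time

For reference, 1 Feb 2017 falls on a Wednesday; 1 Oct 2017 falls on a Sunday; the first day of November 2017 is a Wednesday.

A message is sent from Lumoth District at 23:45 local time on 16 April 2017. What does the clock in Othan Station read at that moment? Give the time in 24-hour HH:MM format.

20:30

1 February 2017 is a Wednesday, so the first Saturday is February 4.
1 October 2017 is a Sunday, so Sundays fall on 1, 8, 15, 22, 29; the last is October 29.
16 April 2017 falls between 4 February and 29 October, so daylight saving is in effect and Lumoth District is at UTC+03:15.
23:45 Lumoth District − 3h15m = 20:30 UTC.
1 February 2017 is a Wednesday, so the first Friday is February 3 and the fourth is February 24.
1 November 2017 is a Wednesday, so the first Monday is November 6.
At the standard offset (UTC−01:00), 20:30 UTC − 1h = 19:30 Othan Station standard time.
Daylight saving runs 24 February – 6 November; the standard-time date in Othan Station, 16 April 2017, is inside that window, so Othan Station is at UTC+00:00.
20:30 UTC + 0h = 20:30 Othan Station.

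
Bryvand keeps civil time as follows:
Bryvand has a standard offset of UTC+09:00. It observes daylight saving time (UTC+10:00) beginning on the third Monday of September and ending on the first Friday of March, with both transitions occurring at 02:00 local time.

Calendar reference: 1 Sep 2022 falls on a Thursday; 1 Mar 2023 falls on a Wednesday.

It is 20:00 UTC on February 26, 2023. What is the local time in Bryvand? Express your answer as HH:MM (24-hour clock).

1 September 2022 is a Thursday, so the first Monday is September 5 and the third is September 19.
1 March 2023 is a Wednesday, so the first Friday is March 3.
At the standard offset (UTC+09:00), 20:00 UTC + 9h = 05:00 Bryvand standard time (rolling into the next day, 27 February 2023).
The standard-time date in Bryvand, February 27, 2023, lies within the daylight-saving period (19 September 2022 – 3 March 2023), so Bryvand is on daylight time, UTC+10:00.
20:00 UTC + 10h = 06:00 local (rolling into the next day, 27 February 2023).

06:00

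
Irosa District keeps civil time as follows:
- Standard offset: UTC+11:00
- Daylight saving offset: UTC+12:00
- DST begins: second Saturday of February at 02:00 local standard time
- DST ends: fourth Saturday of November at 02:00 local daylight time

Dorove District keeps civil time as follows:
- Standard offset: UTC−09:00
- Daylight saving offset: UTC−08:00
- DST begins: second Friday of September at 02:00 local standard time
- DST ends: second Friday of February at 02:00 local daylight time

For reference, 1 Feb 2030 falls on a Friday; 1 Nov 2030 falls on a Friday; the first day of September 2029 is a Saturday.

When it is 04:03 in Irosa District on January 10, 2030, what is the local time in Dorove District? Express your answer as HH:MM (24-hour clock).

09:03

1 February 2030 is a Friday, so the first Saturday is February 2 and the second is February 9.
1 November 2030 is a Friday, so the first Saturday is November 2 and the fourth is November 23.
Daylight saving runs 9 February – 23 November; January 10, 2030 is outside that window, so Irosa District is on standard time at UTC+11:00.
04:03 Irosa District − 11h = 17:03 UTC (rolling into the previous day, 9 January 2030).
1 September 2029 is a Saturday, so the first Friday is September 7 and the second is September 14.
1 February 2030 is a Friday, so the first Friday is February 1 and the second is February 8.
At the standard offset (UTC−09:00), 17:03 UTC − 9h = 08:03 Dorove District standard time.
The standard-time date in Dorove District, January 9, 2030, falls between 14 September 2029 and 8 February 2030, so daylight saving is in effect and Dorove District is at UTC−08:00.
17:03 UTC − 8h = 09:03 Dorove District.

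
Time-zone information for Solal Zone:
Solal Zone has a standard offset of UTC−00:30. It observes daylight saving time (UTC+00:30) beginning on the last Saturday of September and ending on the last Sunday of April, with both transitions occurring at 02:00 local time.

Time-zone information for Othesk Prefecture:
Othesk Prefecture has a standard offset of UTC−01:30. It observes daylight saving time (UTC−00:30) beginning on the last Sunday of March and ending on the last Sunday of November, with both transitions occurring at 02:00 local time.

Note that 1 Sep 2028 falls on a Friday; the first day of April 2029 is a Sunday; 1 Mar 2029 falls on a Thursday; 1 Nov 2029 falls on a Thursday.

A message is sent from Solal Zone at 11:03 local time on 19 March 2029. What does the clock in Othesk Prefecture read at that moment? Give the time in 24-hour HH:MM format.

1 September 2028 is a Friday, so Saturdays fall on 2, 9, 16, 23, 30; the last is September 30.
1 April 2029 is a Sunday, so Sundays fall on 1, 8, 15, 22, 29; the last is April 29.
Daylight saving runs 30 September 2028 – 29 April 2029; 19 March 2029 is inside that window, so Solal Zone is at UTC+00:30.
11:03 Solal Zone − 0h30m = 10:33 UTC.
1 March 2029 is a Thursday, so Sundays fall on 4, 11, 18, 25; the last is March 25.
1 November 2029 is a Thursday, so Sundays fall on 4, 11, 18, 25; the last is November 25.
At the standard offset (UTC−01:30), 10:33 UTC − 1h30m = 09:03 Othesk Prefecture standard time.
The standard-time date in Othesk Prefecture, 19 March 2029, does not fall between 25 March and 25 November, so daylight saving is not in effect and Othesk Prefecture is at UTC−01:30.
10:33 UTC − 1h30m = 09:03 Othesk Prefecture.

09:03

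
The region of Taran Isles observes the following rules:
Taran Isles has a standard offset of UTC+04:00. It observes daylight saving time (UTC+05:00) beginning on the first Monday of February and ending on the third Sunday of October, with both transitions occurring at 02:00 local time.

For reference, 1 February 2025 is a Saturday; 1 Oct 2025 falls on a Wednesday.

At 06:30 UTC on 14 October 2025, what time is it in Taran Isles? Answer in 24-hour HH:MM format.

11:30

1 February 2025 is a Saturday, so the first Monday is February 3.
1 October 2025 is a Wednesday, so the first Sunday is October 5 and the third is October 19.
At the standard offset (UTC+04:00), 06:30 UTC + 4h = 10:30 Taran Isles standard time.
The standard-time date in Taran Isles, 14 October 2025, lies within the daylight-saving period (3 February – 19 October), so Taran Isles is on daylight time, UTC+05:00.
06:30 UTC + 5h = 11:30 local.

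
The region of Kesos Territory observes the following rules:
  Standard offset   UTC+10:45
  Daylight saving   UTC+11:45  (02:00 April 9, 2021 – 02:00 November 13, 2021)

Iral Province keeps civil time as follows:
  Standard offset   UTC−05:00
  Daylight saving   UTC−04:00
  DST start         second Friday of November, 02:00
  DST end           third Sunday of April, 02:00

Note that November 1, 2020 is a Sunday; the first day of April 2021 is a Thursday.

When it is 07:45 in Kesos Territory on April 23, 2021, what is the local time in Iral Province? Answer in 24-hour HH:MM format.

April 23, 2021 lies within the daylight-saving period (9 April – 13 November), so Kesos Territory is on daylight time, UTC+11:45.
07:45 Kesos Territory − 11h45m = 20:00 UTC (rolling into the previous day, 22 April 2021).
1 November 2020 is a Sunday, so the first Friday is November 6 and the second is November 13.
1 April 2021 is a Thursday, so the first Sunday is April 4 and the third is April 18.
At the standard offset (UTC−05:00), 20:00 UTC − 5h = 15:00 Iral Province standard time.
Daylight saving runs 13 November 2020 – 18 April 2021; the standard-time date in Iral Province, April 22, 2021, is outside that window, so Iral Province is on standard time at UTC−05:00.
20:00 UTC − 5h = 15:00 Iral Province.

15:00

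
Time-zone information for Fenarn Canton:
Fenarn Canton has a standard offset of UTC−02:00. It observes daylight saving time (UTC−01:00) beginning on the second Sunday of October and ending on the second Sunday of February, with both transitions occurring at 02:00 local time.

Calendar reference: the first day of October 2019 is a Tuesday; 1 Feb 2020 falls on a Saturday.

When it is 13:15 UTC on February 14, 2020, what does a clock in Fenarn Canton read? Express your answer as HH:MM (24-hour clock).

1 October 2019 is a Tuesday, so the first Sunday is October 6 and the second is October 13.
1 February 2020 is a Saturday, so the first Sunday is February 2 and the second is February 9.
At the standard offset (UTC−02:00), 13:15 UTC − 2h = 11:15 Fenarn Canton standard time.
The standard-time date in Fenarn Canton, February 14, 2020, does not fall between 13 October 2019 and 9 February 2020, so daylight saving is not in effect and Fenarn Canton is at UTC−02:00.
13:15 UTC − 2h = 11:15 local.

11:15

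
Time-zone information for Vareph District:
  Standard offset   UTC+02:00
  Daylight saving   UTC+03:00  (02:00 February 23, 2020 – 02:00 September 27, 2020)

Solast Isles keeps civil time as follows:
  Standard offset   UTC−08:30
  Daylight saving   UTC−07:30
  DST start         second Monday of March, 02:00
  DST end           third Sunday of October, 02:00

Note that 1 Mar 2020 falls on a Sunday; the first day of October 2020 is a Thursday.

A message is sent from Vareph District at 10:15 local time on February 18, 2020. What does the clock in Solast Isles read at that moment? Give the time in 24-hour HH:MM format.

Daylight saving runs 23 February – 27 September; February 18, 2020 is outside that window, so Vareph District is on standard time at UTC+02:00.
10:15 Vareph District − 2h = 08:15 UTC.
1 March 2020 is a Sunday, so the first Monday is March 2 and the second is March 9.
1 October 2020 is a Thursday, so the first Sunday is October 4 and the third is October 18.
At the standard offset (UTC−08:30), 08:15 UTC − 8h30m = 23:45 Solast Isles standard time (rolling into the previous day, 17 February 2020).
The standard-time date in Solast Isles, February 17, 2020, does not fall between 9 March and 18 October, so daylight saving is not in effect and Solast Isles is at UTC−08:30.
08:15 UTC − 8h30m = 23:45 Solast Isles (rolling into the previous day, 17 February 2020).

23:45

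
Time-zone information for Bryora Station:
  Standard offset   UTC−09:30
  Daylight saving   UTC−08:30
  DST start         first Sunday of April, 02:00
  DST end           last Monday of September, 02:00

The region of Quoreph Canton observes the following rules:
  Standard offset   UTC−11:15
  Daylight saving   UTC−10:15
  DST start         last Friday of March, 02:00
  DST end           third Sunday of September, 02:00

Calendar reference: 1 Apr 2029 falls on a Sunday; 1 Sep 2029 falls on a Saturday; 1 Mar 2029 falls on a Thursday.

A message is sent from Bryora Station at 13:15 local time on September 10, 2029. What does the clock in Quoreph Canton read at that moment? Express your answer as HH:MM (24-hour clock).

1 April 2029 is a Sunday, so the first Sunday is April 1.
1 September 2029 is a Saturday, so Mondays fall on 3, 10, 17, 24; the last is September 24.
Daylight saving runs 1 April – 24 September; September 10, 2029 is inside that window, so Bryora Station is at UTC−08:30.
13:15 Bryora Station + 8h30m = 21:45 UTC.
1 March 2029 is a Thursday, so Fridays fall on 2, 9, 16, 23, 30; the last is March 30.
1 September 2029 is a Saturday, so the first Sunday is September 2 and the third is September 16.
At the standard offset (UTC−11:15), 21:45 UTC − 11h15m = 10:30 Quoreph Canton standard time.
The standard-time date in Quoreph Canton, September 10, 2029, falls between 30 March and 16 September, so daylight saving is in effect and Quoreph Canton is at UTC−10:15.
21:45 UTC − 10h15m = 11:30 Quoreph Canton.

11:30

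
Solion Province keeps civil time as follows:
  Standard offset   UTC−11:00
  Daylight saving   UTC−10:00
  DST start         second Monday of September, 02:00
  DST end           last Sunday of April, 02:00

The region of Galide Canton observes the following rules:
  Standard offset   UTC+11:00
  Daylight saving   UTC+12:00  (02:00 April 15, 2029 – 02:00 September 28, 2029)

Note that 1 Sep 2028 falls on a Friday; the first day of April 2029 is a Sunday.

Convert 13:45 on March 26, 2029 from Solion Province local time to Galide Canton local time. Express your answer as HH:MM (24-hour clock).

10:45

1 September 2028 is a Friday, so the first Monday is September 4 and the second is September 11.
1 April 2029 is a Sunday, so Sundays fall on 1, 8, 15, 22, 29; the last is April 29.
Daylight saving runs 11 September 2028 – 29 April 2029; March 26, 2029 is inside that window, so Solion Province is at UTC−10:00.
13:45 Solion Province + 10h = 23:45 UTC.
At the standard offset (UTC+11:00), 23:45 UTC + 11h = 10:45 Galide Canton standard time (rolling into the next day, 27 March 2029).
Daylight saving runs 15 April – 28 September; the standard-time date in Galide Canton, March 27, 2029, is outside that window, so Galide Canton is on standard time at UTC+11:00.
23:45 UTC + 11h = 10:45 Galide Canton (rolling into the next day, 27 March 2029).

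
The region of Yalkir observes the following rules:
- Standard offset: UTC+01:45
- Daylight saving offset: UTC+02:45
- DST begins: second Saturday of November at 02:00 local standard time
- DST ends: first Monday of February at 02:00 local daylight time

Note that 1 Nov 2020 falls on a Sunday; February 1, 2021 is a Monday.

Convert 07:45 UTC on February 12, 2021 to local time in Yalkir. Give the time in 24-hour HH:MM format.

1 November 2020 is a Sunday, so the first Saturday is November 7 and the second is November 14.
1 February 2021 is a Monday, so the first Monday is February 1.
At the standard offset (UTC+01:45), 07:45 UTC + 1h45m = 09:30 Yalkir standard time.
The standard-time date in Yalkir, February 12, 2021, is outside the daylight-saving period (14 November 2020 – 1 February 2021), so Yalkir is on standard time, UTC+01:45.
07:45 UTC + 1h45m = 09:30 local.

09:30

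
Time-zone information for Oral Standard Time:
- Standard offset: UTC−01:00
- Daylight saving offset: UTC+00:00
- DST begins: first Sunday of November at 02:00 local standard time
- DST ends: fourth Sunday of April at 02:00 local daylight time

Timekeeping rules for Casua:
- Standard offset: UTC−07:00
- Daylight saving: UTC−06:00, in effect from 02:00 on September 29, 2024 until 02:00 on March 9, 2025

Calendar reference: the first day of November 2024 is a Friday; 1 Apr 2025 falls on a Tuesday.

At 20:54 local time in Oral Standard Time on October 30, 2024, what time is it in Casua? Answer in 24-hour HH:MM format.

1 November 2024 is a Friday, so the first Sunday is November 3.
1 April 2025 is a Tuesday, so the first Sunday is April 6 and the fourth is April 27.
October 30, 2024 is outside the daylight-saving period (3 November 2024 – 27 April 2025), so Oral Standard Time is on standard time, UTC−01:00.
20:54 Oral Standard Time + 1h = 21:54 UTC.
At the standard offset (UTC−07:00), 21:54 UTC − 7h = 14:54 Casua standard time.
Daylight saving runs 29 September 2024 – 9 March 2025; the standard-time date in Casua, October 30, 2024, is inside that window, so Casua is at UTC−06:00.
21:54 UTC − 6h = 15:54 Casua.

15:54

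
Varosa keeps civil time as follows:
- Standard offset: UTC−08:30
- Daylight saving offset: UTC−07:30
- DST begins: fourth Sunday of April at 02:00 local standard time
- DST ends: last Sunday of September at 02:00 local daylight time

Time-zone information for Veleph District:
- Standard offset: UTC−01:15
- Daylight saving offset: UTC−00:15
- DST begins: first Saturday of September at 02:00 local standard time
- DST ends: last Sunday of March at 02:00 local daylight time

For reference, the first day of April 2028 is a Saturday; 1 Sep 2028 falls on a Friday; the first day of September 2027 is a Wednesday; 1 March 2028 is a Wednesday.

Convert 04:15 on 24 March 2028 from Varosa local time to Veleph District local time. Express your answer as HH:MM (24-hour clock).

12:30

1 April 2028 is a Saturday, so the first Sunday is April 2 and the fourth is April 23.
1 September 2028 is a Friday, so Sundays fall on 3, 10, 17, 24; the last is September 24.
24 March 2028 is outside the daylight-saving period (23 April – 24 September), so Varosa is on standard time, UTC−08:30.
04:15 Varosa + 8h30m = 12:45 UTC.
1 September 2027 is a Wednesday, so the first Saturday is September 4.
1 March 2028 is a Wednesday, so Sundays fall on 5, 12, 19, 26; the last is March 26.
At the standard offset (UTC−01:15), 12:45 UTC − 1h15m = 11:30 Veleph District standard time.
The standard-time date in Veleph District, 24 March 2028, falls between 4 September 2027 and 26 March 2028, so daylight saving is in effect and Veleph District is at UTC−00:15.
12:45 UTC − 0h15m = 12:30 Veleph District.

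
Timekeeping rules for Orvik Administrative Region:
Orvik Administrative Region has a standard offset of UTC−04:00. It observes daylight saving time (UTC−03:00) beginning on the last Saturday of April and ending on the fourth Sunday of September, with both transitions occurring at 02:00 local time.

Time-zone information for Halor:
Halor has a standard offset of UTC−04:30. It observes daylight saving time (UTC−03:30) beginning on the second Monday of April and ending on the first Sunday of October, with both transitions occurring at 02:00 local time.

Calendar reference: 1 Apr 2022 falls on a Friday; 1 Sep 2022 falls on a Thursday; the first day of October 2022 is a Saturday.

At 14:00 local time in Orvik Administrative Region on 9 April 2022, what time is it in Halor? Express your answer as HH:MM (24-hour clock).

13:30

1 April 2022 is a Friday, so Saturdays fall on 2, 9, 16, 23, 30; the last is April 30.
1 September 2022 is a Thursday, so the first Sunday is September 4 and the fourth is September 25.
9 April 2022 does not fall between 30 April and 25 September, so daylight saving is not in effect and Orvik Administrative Region is at UTC−04:00.
14:00 Orvik Administrative Region + 4h = 18:00 UTC.
1 April 2022 is a Friday, so the first Monday is April 4 and the second is April 11.
1 October 2022 is a Saturday, so the first Sunday is October 2.
At the standard offset (UTC−04:30), 18:00 UTC − 4h30m = 13:30 Halor standard time.
Daylight saving runs 11 April – 2 October; the standard-time date in Halor, 9 April 2022, is outside that window, so Halor is on standard time at UTC−04:30.
18:00 UTC − 4h30m = 13:30 Halor.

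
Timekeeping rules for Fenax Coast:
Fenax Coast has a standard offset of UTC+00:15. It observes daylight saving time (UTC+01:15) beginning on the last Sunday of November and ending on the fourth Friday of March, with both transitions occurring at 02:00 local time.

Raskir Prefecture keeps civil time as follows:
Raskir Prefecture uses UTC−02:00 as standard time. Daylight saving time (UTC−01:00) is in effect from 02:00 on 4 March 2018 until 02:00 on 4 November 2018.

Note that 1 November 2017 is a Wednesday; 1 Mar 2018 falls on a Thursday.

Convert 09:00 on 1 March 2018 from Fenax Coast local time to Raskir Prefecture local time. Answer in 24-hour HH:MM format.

1 November 2017 is a Wednesday, so Sundays fall on 5, 12, 19, 26; the last is November 26.
1 March 2018 is a Thursday, so the first Friday is March 2 and the fourth is March 23.
1 March 2018 lies within the daylight-saving period (26 November 2017 – 23 March 2018), so Fenax Coast is on daylight time, UTC+01:15.
09:00 Fenax Coast − 1h15m = 07:45 UTC.
At the standard offset (UTC−02:00), 07:45 UTC − 2h = 05:45 Raskir Prefecture standard time.
The standard-time date in Raskir Prefecture, 1 March 2018, does not fall between 4 March and 4 November, so daylight saving is not in effect and Raskir Prefecture is at UTC−02:00.
07:45 UTC − 2h = 05:45 Raskir Prefecture.

05:45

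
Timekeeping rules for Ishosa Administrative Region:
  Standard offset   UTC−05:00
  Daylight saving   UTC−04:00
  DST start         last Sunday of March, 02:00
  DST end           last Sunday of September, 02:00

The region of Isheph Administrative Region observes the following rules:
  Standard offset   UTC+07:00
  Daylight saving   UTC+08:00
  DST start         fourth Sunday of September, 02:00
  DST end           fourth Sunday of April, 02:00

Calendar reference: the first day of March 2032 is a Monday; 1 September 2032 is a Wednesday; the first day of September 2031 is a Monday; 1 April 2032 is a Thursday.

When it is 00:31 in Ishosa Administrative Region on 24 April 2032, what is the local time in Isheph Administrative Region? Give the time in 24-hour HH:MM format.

12:31

1 March 2032 is a Monday, so Sundays fall on 7, 14, 21, 28; the last is March 28.
1 September 2032 is a Wednesday, so Sundays fall on 5, 12, 19, 26; the last is September 26.
Daylight saving runs 28 March – 26 September; 24 April 2032 is inside that window, so Ishosa Administrative Region is at UTC−04:00.
00:31 Ishosa Administrative Region + 4h = 04:31 UTC.
1 September 2031 is a Monday, so the first Sunday is September 7 and the fourth is September 28.
1 April 2032 is a Thursday, so the first Sunday is April 4 and the fourth is April 25.
At the standard offset (UTC+07:00), 04:31 UTC + 7h = 11:31 Isheph Administrative Region standard time.
Daylight saving runs 28 September 2031 – 25 April 2032; the standard-time date in Isheph Administrative Region, 24 April 2032, is inside that window, so Isheph Administrative Region is at UTC+08:00.
04:31 UTC + 8h = 12:31 Isheph Administrative Region.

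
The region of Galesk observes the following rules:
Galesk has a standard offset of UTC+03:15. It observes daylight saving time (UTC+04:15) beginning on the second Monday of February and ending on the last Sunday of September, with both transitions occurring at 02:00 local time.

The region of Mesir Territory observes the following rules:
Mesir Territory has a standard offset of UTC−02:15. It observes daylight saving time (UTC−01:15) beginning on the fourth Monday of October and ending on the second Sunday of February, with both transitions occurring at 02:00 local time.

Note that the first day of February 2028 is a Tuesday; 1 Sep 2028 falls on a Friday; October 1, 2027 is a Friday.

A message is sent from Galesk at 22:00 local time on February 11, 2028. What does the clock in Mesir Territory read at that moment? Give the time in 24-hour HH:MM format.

17:30

1 February 2028 is a Tuesday, so the first Monday is February 7 and the second is February 14.
1 September 2028 is a Friday, so Sundays fall on 3, 10, 17, 24; the last is September 24.
February 11, 2028 is outside the daylight-saving period (14 February – 24 September), so Galesk is on standard time, UTC+03:15.
22:00 Galesk − 3h15m = 18:45 UTC.
1 October 2027 is a Friday, so the first Monday is October 4 and the fourth is October 25.
1 February 2028 is a Tuesday, so the first Sunday is February 6 and the second is February 13.
At the standard offset (UTC−02:15), 18:45 UTC − 2h15m = 16:30 Mesir Territory standard time.
The standard-time date in Mesir Territory, February 11, 2028, falls between 25 October 2027 and 13 February 2028, so daylight saving is in effect and Mesir Territory is at UTC−01:15.
18:45 UTC − 1h15m = 17:30 Mesir Territory.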